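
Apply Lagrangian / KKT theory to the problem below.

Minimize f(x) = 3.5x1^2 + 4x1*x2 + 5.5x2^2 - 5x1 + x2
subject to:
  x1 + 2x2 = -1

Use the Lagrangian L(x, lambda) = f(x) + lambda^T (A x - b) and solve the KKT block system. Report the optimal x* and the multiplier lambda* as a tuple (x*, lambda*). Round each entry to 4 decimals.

Form the Lagrangian:
  L(x, lambda) = (1/2) x^T Q x + c^T x + lambda^T (A x - b)
Stationarity (grad_x L = 0): Q x + c + A^T lambda = 0.
Primal feasibility: A x = b.

This gives the KKT block system:
  [ Q   A^T ] [ x     ]   [-c ]
  [ A    0  ] [ lambda ] = [ b ]

Solving the linear system:
  x*      = (0.8261, -0.913)
  lambda* = (2.8696)
  f(x*)   = -1.087

x* = (0.8261, -0.913), lambda* = (2.8696)


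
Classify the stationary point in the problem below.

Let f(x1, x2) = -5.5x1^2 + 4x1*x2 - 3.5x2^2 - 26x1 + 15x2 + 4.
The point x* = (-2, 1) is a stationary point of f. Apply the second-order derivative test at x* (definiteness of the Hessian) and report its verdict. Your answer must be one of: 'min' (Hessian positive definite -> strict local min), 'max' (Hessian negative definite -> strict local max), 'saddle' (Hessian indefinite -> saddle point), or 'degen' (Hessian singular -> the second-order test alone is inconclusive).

Compute the Hessian H = grad^2 f:
  H = [[-11, 4], [4, -7]]
Verify stationarity: grad f(x*) = H x* + g = (0, 0).
Eigenvalues of H: -13.4721, -4.5279.
Both eigenvalues < 0, so H is negative definite -> x* is a strict local max.

max


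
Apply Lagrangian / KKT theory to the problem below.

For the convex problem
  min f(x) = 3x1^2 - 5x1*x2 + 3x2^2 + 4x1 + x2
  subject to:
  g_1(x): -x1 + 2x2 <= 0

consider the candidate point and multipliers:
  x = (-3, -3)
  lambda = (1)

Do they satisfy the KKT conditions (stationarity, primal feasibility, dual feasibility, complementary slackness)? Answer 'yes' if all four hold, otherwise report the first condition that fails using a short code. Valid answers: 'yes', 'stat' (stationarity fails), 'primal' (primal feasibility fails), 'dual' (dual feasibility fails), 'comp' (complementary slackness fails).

Gradient of f: grad f(x) = Q x + c = (1, -2)
Constraint values g_i(x) = a_i^T x - b_i:
  g_1((-3, -3)) = -3
Stationarity residual: grad f(x) + sum_i lambda_i a_i = (0, 0)
  -> stationarity OK
Primal feasibility (all g_i <= 0): OK
Dual feasibility (all lambda_i >= 0): OK
Complementary slackness (lambda_i * g_i(x) = 0 for all i): FAILS

Verdict: the first failing condition is complementary_slackness -> comp.

comp


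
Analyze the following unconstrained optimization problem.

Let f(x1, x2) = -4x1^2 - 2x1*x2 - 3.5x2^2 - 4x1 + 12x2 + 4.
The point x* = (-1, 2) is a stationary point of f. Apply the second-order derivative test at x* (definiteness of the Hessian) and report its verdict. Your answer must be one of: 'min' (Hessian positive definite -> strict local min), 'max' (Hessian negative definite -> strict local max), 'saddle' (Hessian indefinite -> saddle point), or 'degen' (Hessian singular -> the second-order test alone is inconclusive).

Compute the Hessian H = grad^2 f:
  H = [[-8, -2], [-2, -7]]
Verify stationarity: grad f(x*) = H x* + g = (0, 0).
Eigenvalues of H: -9.5616, -5.4384.
Both eigenvalues < 0, so H is negative definite -> x* is a strict local max.

max


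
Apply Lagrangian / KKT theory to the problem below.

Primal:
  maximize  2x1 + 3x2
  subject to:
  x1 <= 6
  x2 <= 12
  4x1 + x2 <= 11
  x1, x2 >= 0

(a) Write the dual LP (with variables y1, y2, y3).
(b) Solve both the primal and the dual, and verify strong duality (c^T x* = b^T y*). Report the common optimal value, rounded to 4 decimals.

The standard primal-dual pair for 'max c^T x s.t. A x <= b, x >= 0' is:
  Dual:  min b^T y  s.t.  A^T y >= c,  y >= 0.

So the dual LP is:
  minimize  6y1 + 12y2 + 11y3
  subject to:
    y1 + 4y3 >= 2
    y2 + y3 >= 3
    y1, y2, y3 >= 0

Solving the primal: x* = (0, 11).
  primal value c^T x* = 33.
Solving the dual: y* = (0, 0, 3).
  dual value b^T y* = 33.
Strong duality: c^T x* = b^T y*. Confirmed.

33


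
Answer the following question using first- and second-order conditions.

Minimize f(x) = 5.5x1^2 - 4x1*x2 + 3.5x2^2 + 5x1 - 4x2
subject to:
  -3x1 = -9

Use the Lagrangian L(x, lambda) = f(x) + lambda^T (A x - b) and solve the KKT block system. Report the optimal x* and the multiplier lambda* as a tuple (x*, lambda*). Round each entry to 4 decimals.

Form the Lagrangian:
  L(x, lambda) = (1/2) x^T Q x + c^T x + lambda^T (A x - b)
Stationarity (grad_x L = 0): Q x + c + A^T lambda = 0.
Primal feasibility: A x = b.

This gives the KKT block system:
  [ Q   A^T ] [ x     ]   [-c ]
  [ A    0  ] [ lambda ] = [ b ]

Solving the linear system:
  x*      = (3, 2.2857)
  lambda* = (9.619)
  f(x*)   = 46.2143

x* = (3, 2.2857), lambda* = (9.619)


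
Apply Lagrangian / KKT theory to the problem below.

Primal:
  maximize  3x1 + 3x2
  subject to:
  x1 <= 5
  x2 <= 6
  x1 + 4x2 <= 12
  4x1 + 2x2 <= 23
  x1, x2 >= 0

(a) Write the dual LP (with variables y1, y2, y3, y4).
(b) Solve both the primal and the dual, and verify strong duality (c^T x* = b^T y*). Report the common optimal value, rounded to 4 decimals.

The standard primal-dual pair for 'max c^T x s.t. A x <= b, x >= 0' is:
  Dual:  min b^T y  s.t.  A^T y >= c,  y >= 0.

So the dual LP is:
  minimize  5y1 + 6y2 + 12y3 + 23y4
  subject to:
    y1 + y3 + 4y4 >= 3
    y2 + 4y3 + 2y4 >= 3
    y1, y2, y3, y4 >= 0

Solving the primal: x* = (4.8571, 1.7857).
  primal value c^T x* = 19.9286.
Solving the dual: y* = (0, 0, 0.4286, 0.6429).
  dual value b^T y* = 19.9286.
Strong duality: c^T x* = b^T y*. Confirmed.

19.9286


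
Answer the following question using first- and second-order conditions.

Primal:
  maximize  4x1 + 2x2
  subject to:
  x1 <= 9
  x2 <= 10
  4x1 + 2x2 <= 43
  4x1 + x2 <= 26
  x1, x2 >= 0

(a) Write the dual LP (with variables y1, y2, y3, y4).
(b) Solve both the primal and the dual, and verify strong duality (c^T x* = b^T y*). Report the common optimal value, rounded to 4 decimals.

The standard primal-dual pair for 'max c^T x s.t. A x <= b, x >= 0' is:
  Dual:  min b^T y  s.t.  A^T y >= c,  y >= 0.

So the dual LP is:
  minimize  9y1 + 10y2 + 43y3 + 26y4
  subject to:
    y1 + 4y3 + 4y4 >= 4
    y2 + 2y3 + y4 >= 2
    y1, y2, y3, y4 >= 0

Solving the primal: x* = (4, 10).
  primal value c^T x* = 36.
Solving the dual: y* = (0, 1, 0, 1).
  dual value b^T y* = 36.
Strong duality: c^T x* = b^T y*. Confirmed.

36


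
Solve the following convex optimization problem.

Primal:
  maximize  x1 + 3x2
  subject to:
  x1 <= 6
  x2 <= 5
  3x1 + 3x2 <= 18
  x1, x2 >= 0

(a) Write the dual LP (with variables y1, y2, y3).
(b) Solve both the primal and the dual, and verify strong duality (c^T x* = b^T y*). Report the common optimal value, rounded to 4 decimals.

The standard primal-dual pair for 'max c^T x s.t. A x <= b, x >= 0' is:
  Dual:  min b^T y  s.t.  A^T y >= c,  y >= 0.

So the dual LP is:
  minimize  6y1 + 5y2 + 18y3
  subject to:
    y1 + 3y3 >= 1
    y2 + 3y3 >= 3
    y1, y2, y3 >= 0

Solving the primal: x* = (1, 5).
  primal value c^T x* = 16.
Solving the dual: y* = (0, 2, 0.3333).
  dual value b^T y* = 16.
Strong duality: c^T x* = b^T y*. Confirmed.

16


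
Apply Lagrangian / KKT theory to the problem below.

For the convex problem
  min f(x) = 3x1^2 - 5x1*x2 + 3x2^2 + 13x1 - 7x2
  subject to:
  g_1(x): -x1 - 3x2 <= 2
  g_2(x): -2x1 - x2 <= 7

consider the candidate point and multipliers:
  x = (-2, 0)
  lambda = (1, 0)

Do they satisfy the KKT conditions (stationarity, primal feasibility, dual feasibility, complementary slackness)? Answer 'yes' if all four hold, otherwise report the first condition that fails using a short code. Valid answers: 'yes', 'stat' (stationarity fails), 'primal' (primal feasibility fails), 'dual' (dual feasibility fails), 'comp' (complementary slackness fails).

Gradient of f: grad f(x) = Q x + c = (1, 3)
Constraint values g_i(x) = a_i^T x - b_i:
  g_1((-2, 0)) = 0
  g_2((-2, 0)) = -3
Stationarity residual: grad f(x) + sum_i lambda_i a_i = (0, 0)
  -> stationarity OK
Primal feasibility (all g_i <= 0): OK
Dual feasibility (all lambda_i >= 0): OK
Complementary slackness (lambda_i * g_i(x) = 0 for all i): OK

Verdict: yes, KKT holds.

yes


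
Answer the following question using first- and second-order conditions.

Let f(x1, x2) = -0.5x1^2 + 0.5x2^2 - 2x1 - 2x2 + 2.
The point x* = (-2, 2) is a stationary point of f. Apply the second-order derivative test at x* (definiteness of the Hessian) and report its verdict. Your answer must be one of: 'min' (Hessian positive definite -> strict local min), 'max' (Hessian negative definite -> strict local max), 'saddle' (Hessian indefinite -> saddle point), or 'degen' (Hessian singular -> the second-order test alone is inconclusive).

Compute the Hessian H = grad^2 f:
  H = [[-1, 0], [0, 1]]
Verify stationarity: grad f(x*) = H x* + g = (0, 0).
Eigenvalues of H: -1, 1.
Eigenvalues have mixed signs, so H is indefinite -> x* is a saddle point.

saddle


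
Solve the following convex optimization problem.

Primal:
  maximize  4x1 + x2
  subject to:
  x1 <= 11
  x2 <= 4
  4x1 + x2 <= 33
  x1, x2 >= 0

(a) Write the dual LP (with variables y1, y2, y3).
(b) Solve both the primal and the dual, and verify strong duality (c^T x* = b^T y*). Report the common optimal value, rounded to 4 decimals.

The standard primal-dual pair for 'max c^T x s.t. A x <= b, x >= 0' is:
  Dual:  min b^T y  s.t.  A^T y >= c,  y >= 0.

So the dual LP is:
  minimize  11y1 + 4y2 + 33y3
  subject to:
    y1 + 4y3 >= 4
    y2 + y3 >= 1
    y1, y2, y3 >= 0

Solving the primal: x* = (8.25, 0).
  primal value c^T x* = 33.
Solving the dual: y* = (0, 0, 1).
  dual value b^T y* = 33.
Strong duality: c^T x* = b^T y*. Confirmed.

33


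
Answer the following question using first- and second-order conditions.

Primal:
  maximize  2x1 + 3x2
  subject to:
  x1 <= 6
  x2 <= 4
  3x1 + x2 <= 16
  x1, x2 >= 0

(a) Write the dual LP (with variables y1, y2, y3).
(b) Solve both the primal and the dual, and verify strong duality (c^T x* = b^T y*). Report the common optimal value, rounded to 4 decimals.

The standard primal-dual pair for 'max c^T x s.t. A x <= b, x >= 0' is:
  Dual:  min b^T y  s.t.  A^T y >= c,  y >= 0.

So the dual LP is:
  minimize  6y1 + 4y2 + 16y3
  subject to:
    y1 + 3y3 >= 2
    y2 + y3 >= 3
    y1, y2, y3 >= 0

Solving the primal: x* = (4, 4).
  primal value c^T x* = 20.
Solving the dual: y* = (0, 2.3333, 0.6667).
  dual value b^T y* = 20.
Strong duality: c^T x* = b^T y*. Confirmed.

20


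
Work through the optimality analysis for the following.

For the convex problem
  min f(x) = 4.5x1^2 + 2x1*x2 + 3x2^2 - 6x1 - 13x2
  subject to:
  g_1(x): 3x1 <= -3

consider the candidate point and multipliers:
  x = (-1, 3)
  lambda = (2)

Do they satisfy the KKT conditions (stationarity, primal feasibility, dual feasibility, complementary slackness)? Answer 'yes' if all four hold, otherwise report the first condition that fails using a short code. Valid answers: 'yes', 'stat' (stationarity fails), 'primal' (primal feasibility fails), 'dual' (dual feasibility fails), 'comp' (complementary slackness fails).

Gradient of f: grad f(x) = Q x + c = (-9, 3)
Constraint values g_i(x) = a_i^T x - b_i:
  g_1((-1, 3)) = 0
Stationarity residual: grad f(x) + sum_i lambda_i a_i = (-3, 3)
  -> stationarity FAILS
Primal feasibility (all g_i <= 0): OK
Dual feasibility (all lambda_i >= 0): OK
Complementary slackness (lambda_i * g_i(x) = 0 for all i): OK

Verdict: the first failing condition is stationarity -> stat.

stat


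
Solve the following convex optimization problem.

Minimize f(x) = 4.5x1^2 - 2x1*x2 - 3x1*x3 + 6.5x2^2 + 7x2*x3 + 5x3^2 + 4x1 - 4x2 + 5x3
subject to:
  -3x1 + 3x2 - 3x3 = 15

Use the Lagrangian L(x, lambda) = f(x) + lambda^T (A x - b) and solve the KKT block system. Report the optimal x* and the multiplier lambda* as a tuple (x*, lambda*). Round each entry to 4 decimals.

Form the Lagrangian:
  L(x, lambda) = (1/2) x^T Q x + c^T x + lambda^T (A x - b)
Stationarity (grad_x L = 0): Q x + c + A^T lambda = 0.
Primal feasibility: A x = b.

This gives the KKT block system:
  [ Q   A^T ] [ x     ]   [-c ]
  [ A    0  ] [ lambda ] = [ b ]

Solving the linear system:
  x*      = (-1.1791, 1.5692, -2.2517)
  lambda* = (-0.9985)
  f(x*)   = -3.6372

x* = (-1.1791, 1.5692, -2.2517), lambda* = (-0.9985)


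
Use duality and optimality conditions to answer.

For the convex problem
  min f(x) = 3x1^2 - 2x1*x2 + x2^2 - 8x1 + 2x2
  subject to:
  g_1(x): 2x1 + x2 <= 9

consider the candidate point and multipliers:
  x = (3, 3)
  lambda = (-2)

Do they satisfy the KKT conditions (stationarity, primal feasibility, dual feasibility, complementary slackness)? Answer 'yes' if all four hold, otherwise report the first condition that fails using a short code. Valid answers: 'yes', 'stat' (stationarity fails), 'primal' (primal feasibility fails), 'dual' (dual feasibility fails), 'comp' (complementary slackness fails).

Gradient of f: grad f(x) = Q x + c = (4, 2)
Constraint values g_i(x) = a_i^T x - b_i:
  g_1((3, 3)) = 0
Stationarity residual: grad f(x) + sum_i lambda_i a_i = (0, 0)
  -> stationarity OK
Primal feasibility (all g_i <= 0): OK
Dual feasibility (all lambda_i >= 0): FAILS
Complementary slackness (lambda_i * g_i(x) = 0 for all i): OK

Verdict: the first failing condition is dual_feasibility -> dual.

dual


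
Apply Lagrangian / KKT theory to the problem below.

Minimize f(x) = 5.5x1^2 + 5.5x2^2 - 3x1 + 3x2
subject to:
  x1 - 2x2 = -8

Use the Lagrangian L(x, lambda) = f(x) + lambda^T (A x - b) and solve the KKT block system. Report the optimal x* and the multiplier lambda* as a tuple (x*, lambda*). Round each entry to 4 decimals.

Form the Lagrangian:
  L(x, lambda) = (1/2) x^T Q x + c^T x + lambda^T (A x - b)
Stationarity (grad_x L = 0): Q x + c + A^T lambda = 0.
Primal feasibility: A x = b.

This gives the KKT block system:
  [ Q   A^T ] [ x     ]   [-c ]
  [ A    0  ] [ lambda ] = [ b ]

Solving the linear system:
  x*      = (-1.4909, 3.2545)
  lambda* = (19.4)
  f(x*)   = 84.7182

x* = (-1.4909, 3.2545), lambda* = (19.4)


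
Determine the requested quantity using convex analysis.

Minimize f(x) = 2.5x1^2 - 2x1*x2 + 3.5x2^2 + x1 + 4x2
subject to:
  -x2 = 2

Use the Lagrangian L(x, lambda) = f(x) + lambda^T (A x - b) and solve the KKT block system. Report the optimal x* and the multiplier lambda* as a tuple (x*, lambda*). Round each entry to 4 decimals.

Form the Lagrangian:
  L(x, lambda) = (1/2) x^T Q x + c^T x + lambda^T (A x - b)
Stationarity (grad_x L = 0): Q x + c + A^T lambda = 0.
Primal feasibility: A x = b.

This gives the KKT block system:
  [ Q   A^T ] [ x     ]   [-c ]
  [ A    0  ] [ lambda ] = [ b ]

Solving the linear system:
  x*      = (-1, -2)
  lambda* = (-8)
  f(x*)   = 3.5

x* = (-1, -2), lambda* = (-8)


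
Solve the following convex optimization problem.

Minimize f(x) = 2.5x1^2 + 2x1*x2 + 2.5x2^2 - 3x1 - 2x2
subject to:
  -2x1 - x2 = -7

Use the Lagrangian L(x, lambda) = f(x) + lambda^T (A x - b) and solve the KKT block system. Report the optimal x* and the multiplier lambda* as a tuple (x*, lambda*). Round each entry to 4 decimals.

Form the Lagrangian:
  L(x, lambda) = (1/2) x^T Q x + c^T x + lambda^T (A x - b)
Stationarity (grad_x L = 0): Q x + c + A^T lambda = 0.
Primal feasibility: A x = b.

This gives the KKT block system:
  [ Q   A^T ] [ x     ]   [-c ]
  [ A    0  ] [ lambda ] = [ b ]

Solving the linear system:
  x*      = (3.2353, 0.5294)
  lambda* = (7.1176)
  f(x*)   = 19.5294

x* = (3.2353, 0.5294), lambda* = (7.1176)


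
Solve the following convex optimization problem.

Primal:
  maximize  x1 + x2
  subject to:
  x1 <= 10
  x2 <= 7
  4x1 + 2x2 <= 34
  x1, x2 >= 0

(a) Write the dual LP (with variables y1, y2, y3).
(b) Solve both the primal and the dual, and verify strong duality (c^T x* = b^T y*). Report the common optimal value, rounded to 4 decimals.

The standard primal-dual pair for 'max c^T x s.t. A x <= b, x >= 0' is:
  Dual:  min b^T y  s.t.  A^T y >= c,  y >= 0.

So the dual LP is:
  minimize  10y1 + 7y2 + 34y3
  subject to:
    y1 + 4y3 >= 1
    y2 + 2y3 >= 1
    y1, y2, y3 >= 0

Solving the primal: x* = (5, 7).
  primal value c^T x* = 12.
Solving the dual: y* = (0, 0.5, 0.25).
  dual value b^T y* = 12.
Strong duality: c^T x* = b^T y*. Confirmed.

12


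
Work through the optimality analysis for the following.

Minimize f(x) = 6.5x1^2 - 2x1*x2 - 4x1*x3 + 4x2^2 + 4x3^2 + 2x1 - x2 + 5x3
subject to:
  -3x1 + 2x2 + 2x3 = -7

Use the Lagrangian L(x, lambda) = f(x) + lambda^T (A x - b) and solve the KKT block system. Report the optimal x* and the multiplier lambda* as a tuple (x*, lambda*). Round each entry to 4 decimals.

Form the Lagrangian:
  L(x, lambda) = (1/2) x^T Q x + c^T x + lambda^T (A x - b)
Stationarity (grad_x L = 0): Q x + c + A^T lambda = 0.
Primal feasibility: A x = b.

This gives the KKT block system:
  [ Q   A^T ] [ x     ]   [-c ]
  [ A    0  ] [ lambda ] = [ b ]

Solving the linear system:
  x*      = (0.3725, -1.1422, -1.799)
  lambda* = (5.4412)
  f(x*)   = 15.4902

x* = (0.3725, -1.1422, -1.799), lambda* = (5.4412)


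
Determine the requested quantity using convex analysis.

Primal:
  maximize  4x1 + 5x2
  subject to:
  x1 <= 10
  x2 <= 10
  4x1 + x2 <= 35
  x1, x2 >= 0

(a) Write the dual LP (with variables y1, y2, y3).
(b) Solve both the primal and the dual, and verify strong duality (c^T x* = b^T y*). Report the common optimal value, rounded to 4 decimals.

The standard primal-dual pair for 'max c^T x s.t. A x <= b, x >= 0' is:
  Dual:  min b^T y  s.t.  A^T y >= c,  y >= 0.

So the dual LP is:
  minimize  10y1 + 10y2 + 35y3
  subject to:
    y1 + 4y3 >= 4
    y2 + y3 >= 5
    y1, y2, y3 >= 0

Solving the primal: x* = (6.25, 10).
  primal value c^T x* = 75.
Solving the dual: y* = (0, 4, 1).
  dual value b^T y* = 75.
Strong duality: c^T x* = b^T y*. Confirmed.

75


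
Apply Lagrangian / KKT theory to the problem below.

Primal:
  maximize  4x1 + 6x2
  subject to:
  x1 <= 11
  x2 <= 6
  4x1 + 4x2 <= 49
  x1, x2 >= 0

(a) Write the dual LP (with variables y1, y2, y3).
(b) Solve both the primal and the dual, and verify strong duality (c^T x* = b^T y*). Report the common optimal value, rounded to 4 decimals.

The standard primal-dual pair for 'max c^T x s.t. A x <= b, x >= 0' is:
  Dual:  min b^T y  s.t.  A^T y >= c,  y >= 0.

So the dual LP is:
  minimize  11y1 + 6y2 + 49y3
  subject to:
    y1 + 4y3 >= 4
    y2 + 4y3 >= 6
    y1, y2, y3 >= 0

Solving the primal: x* = (6.25, 6).
  primal value c^T x* = 61.
Solving the dual: y* = (0, 2, 1).
  dual value b^T y* = 61.
Strong duality: c^T x* = b^T y*. Confirmed.

61


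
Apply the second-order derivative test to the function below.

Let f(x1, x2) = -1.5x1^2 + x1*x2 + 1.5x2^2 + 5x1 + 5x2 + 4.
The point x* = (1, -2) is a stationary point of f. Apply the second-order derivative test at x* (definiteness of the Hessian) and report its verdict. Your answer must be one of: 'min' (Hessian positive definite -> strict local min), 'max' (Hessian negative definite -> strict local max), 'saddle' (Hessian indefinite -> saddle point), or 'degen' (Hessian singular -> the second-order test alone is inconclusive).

Compute the Hessian H = grad^2 f:
  H = [[-3, 1], [1, 3]]
Verify stationarity: grad f(x*) = H x* + g = (0, 0).
Eigenvalues of H: -3.1623, 3.1623.
Eigenvalues have mixed signs, so H is indefinite -> x* is a saddle point.

saddle


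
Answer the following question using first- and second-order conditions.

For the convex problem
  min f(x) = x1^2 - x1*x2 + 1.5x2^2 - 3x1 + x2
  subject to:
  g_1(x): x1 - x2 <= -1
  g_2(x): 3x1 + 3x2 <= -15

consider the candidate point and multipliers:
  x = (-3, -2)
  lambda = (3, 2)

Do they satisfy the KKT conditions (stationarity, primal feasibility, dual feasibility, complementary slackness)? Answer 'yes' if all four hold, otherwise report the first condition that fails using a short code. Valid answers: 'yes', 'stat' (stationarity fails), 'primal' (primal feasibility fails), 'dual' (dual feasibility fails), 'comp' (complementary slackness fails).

Gradient of f: grad f(x) = Q x + c = (-7, -2)
Constraint values g_i(x) = a_i^T x - b_i:
  g_1((-3, -2)) = 0
  g_2((-3, -2)) = 0
Stationarity residual: grad f(x) + sum_i lambda_i a_i = (2, 1)
  -> stationarity FAILS
Primal feasibility (all g_i <= 0): OK
Dual feasibility (all lambda_i >= 0): OK
Complementary slackness (lambda_i * g_i(x) = 0 for all i): OK

Verdict: the first failing condition is stationarity -> stat.

stat


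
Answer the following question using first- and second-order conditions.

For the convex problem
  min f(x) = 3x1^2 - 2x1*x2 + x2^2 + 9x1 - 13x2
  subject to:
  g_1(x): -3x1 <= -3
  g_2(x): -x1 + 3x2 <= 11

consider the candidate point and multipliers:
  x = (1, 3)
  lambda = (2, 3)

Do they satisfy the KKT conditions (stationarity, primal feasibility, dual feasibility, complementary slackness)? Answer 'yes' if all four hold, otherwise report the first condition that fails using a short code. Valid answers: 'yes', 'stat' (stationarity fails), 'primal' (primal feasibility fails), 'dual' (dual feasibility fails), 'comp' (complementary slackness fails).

Gradient of f: grad f(x) = Q x + c = (9, -9)
Constraint values g_i(x) = a_i^T x - b_i:
  g_1((1, 3)) = 0
  g_2((1, 3)) = -3
Stationarity residual: grad f(x) + sum_i lambda_i a_i = (0, 0)
  -> stationarity OK
Primal feasibility (all g_i <= 0): OK
Dual feasibility (all lambda_i >= 0): OK
Complementary slackness (lambda_i * g_i(x) = 0 for all i): FAILS

Verdict: the first failing condition is complementary_slackness -> comp.

comp


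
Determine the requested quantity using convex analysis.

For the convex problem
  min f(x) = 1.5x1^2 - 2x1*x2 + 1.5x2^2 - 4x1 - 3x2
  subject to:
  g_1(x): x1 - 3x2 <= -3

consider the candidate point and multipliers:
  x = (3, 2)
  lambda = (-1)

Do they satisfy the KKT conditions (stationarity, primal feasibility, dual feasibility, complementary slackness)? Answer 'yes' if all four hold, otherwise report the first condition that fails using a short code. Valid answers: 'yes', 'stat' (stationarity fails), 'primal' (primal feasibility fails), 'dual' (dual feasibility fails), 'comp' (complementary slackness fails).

Gradient of f: grad f(x) = Q x + c = (1, -3)
Constraint values g_i(x) = a_i^T x - b_i:
  g_1((3, 2)) = 0
Stationarity residual: grad f(x) + sum_i lambda_i a_i = (0, 0)
  -> stationarity OK
Primal feasibility (all g_i <= 0): OK
Dual feasibility (all lambda_i >= 0): FAILS
Complementary slackness (lambda_i * g_i(x) = 0 for all i): OK

Verdict: the first failing condition is dual_feasibility -> dual.

dual


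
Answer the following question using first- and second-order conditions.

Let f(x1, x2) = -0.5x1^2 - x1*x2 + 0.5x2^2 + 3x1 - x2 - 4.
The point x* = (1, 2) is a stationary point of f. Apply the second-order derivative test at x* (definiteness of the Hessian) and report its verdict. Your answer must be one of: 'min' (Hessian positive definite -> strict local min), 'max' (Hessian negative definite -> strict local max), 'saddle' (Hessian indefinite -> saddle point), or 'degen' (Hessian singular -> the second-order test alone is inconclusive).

Compute the Hessian H = grad^2 f:
  H = [[-1, -1], [-1, 1]]
Verify stationarity: grad f(x*) = H x* + g = (0, 0).
Eigenvalues of H: -1.4142, 1.4142.
Eigenvalues have mixed signs, so H is indefinite -> x* is a saddle point.

saddle


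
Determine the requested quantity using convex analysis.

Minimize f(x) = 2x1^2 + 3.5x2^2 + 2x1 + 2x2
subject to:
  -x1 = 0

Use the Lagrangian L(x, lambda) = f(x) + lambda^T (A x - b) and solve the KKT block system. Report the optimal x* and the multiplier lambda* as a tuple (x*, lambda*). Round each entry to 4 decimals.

Form the Lagrangian:
  L(x, lambda) = (1/2) x^T Q x + c^T x + lambda^T (A x - b)
Stationarity (grad_x L = 0): Q x + c + A^T lambda = 0.
Primal feasibility: A x = b.

This gives the KKT block system:
  [ Q   A^T ] [ x     ]   [-c ]
  [ A    0  ] [ lambda ] = [ b ]

Solving the linear system:
  x*      = (0, -0.2857)
  lambda* = (2)
  f(x*)   = -0.2857

x* = (0, -0.2857), lambda* = (2)


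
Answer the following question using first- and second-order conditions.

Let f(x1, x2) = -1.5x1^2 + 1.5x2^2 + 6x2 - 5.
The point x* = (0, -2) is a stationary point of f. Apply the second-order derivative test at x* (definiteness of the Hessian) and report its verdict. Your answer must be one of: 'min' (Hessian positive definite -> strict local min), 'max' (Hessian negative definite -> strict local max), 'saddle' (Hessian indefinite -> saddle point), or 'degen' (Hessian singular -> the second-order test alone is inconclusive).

Compute the Hessian H = grad^2 f:
  H = [[-3, 0], [0, 3]]
Verify stationarity: grad f(x*) = H x* + g = (0, 0).
Eigenvalues of H: -3, 3.
Eigenvalues have mixed signs, so H is indefinite -> x* is a saddle point.

saddle


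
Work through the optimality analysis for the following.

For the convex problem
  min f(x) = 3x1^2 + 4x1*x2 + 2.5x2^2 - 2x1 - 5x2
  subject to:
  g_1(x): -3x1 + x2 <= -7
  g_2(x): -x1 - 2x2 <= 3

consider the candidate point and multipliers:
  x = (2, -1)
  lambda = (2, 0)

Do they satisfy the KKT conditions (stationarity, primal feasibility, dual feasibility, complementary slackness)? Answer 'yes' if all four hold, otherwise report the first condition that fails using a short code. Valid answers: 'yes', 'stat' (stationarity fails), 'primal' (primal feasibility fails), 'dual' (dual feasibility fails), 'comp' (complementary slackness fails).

Gradient of f: grad f(x) = Q x + c = (6, -2)
Constraint values g_i(x) = a_i^T x - b_i:
  g_1((2, -1)) = 0
  g_2((2, -1)) = -3
Stationarity residual: grad f(x) + sum_i lambda_i a_i = (0, 0)
  -> stationarity OK
Primal feasibility (all g_i <= 0): OK
Dual feasibility (all lambda_i >= 0): OK
Complementary slackness (lambda_i * g_i(x) = 0 for all i): OK

Verdict: yes, KKT holds.

yes


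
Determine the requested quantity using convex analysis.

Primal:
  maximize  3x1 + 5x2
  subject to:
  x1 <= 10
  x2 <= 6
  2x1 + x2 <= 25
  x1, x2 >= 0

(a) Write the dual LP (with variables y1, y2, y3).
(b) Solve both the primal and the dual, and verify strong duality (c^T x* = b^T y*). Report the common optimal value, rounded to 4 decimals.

The standard primal-dual pair for 'max c^T x s.t. A x <= b, x >= 0' is:
  Dual:  min b^T y  s.t.  A^T y >= c,  y >= 0.

So the dual LP is:
  minimize  10y1 + 6y2 + 25y3
  subject to:
    y1 + 2y3 >= 3
    y2 + y3 >= 5
    y1, y2, y3 >= 0

Solving the primal: x* = (9.5, 6).
  primal value c^T x* = 58.5.
Solving the dual: y* = (0, 3.5, 1.5).
  dual value b^T y* = 58.5.
Strong duality: c^T x* = b^T y*. Confirmed.

58.5


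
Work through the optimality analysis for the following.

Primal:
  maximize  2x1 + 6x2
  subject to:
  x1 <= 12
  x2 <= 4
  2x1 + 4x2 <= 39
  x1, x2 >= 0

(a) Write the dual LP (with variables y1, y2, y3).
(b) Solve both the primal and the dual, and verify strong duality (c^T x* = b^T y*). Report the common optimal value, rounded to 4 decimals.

The standard primal-dual pair for 'max c^T x s.t. A x <= b, x >= 0' is:
  Dual:  min b^T y  s.t.  A^T y >= c,  y >= 0.

So the dual LP is:
  minimize  12y1 + 4y2 + 39y3
  subject to:
    y1 + 2y3 >= 2
    y2 + 4y3 >= 6
    y1, y2, y3 >= 0

Solving the primal: x* = (11.5, 4).
  primal value c^T x* = 47.
Solving the dual: y* = (0, 2, 1).
  dual value b^T y* = 47.
Strong duality: c^T x* = b^T y*. Confirmed.

47


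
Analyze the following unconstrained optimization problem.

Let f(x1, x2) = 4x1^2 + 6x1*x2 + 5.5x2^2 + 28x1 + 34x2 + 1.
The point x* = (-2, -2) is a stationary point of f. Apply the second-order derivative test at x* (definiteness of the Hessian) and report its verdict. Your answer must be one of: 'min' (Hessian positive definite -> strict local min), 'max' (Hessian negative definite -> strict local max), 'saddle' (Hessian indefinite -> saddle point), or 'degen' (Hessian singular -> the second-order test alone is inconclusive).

Compute the Hessian H = grad^2 f:
  H = [[8, 6], [6, 11]]
Verify stationarity: grad f(x*) = H x* + g = (0, 0).
Eigenvalues of H: 3.3153, 15.6847.
Both eigenvalues > 0, so H is positive definite -> x* is a strict local min.

min


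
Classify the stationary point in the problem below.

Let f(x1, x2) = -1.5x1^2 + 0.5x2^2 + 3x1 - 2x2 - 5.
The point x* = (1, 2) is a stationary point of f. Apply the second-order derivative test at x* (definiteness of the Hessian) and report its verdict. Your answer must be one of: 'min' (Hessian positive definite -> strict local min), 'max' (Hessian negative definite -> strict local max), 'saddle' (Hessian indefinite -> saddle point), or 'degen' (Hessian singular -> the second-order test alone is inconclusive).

Compute the Hessian H = grad^2 f:
  H = [[-3, 0], [0, 1]]
Verify stationarity: grad f(x*) = H x* + g = (0, 0).
Eigenvalues of H: -3, 1.
Eigenvalues have mixed signs, so H is indefinite -> x* is a saddle point.

saddle


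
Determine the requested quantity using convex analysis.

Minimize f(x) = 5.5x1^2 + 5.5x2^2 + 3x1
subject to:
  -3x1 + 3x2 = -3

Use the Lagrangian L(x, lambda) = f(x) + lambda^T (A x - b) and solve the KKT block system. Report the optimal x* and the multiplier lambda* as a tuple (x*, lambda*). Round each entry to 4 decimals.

Form the Lagrangian:
  L(x, lambda) = (1/2) x^T Q x + c^T x + lambda^T (A x - b)
Stationarity (grad_x L = 0): Q x + c + A^T lambda = 0.
Primal feasibility: A x = b.

This gives the KKT block system:
  [ Q   A^T ] [ x     ]   [-c ]
  [ A    0  ] [ lambda ] = [ b ]

Solving the linear system:
  x*      = (0.3636, -0.6364)
  lambda* = (2.3333)
  f(x*)   = 4.0455

x* = (0.3636, -0.6364), lambda* = (2.3333)


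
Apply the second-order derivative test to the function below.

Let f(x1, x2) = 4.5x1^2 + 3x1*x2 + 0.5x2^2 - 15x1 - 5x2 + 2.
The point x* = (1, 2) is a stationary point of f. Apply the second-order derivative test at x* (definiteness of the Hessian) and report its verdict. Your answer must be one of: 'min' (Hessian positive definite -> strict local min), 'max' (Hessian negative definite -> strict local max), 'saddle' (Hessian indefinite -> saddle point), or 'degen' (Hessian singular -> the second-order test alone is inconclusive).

Compute the Hessian H = grad^2 f:
  H = [[9, 3], [3, 1]]
Verify stationarity: grad f(x*) = H x* + g = (0, 0).
Eigenvalues of H: 0, 10.
H has a zero eigenvalue (singular; positive semidefinite but not definite), so H is neither positive definite, negative definite, nor indefinite. The second-order test alone is inconclusive -> degen.
(Indeed, f is constant along the null direction of H through x*, so x* is not a strict local extremum.)

degen


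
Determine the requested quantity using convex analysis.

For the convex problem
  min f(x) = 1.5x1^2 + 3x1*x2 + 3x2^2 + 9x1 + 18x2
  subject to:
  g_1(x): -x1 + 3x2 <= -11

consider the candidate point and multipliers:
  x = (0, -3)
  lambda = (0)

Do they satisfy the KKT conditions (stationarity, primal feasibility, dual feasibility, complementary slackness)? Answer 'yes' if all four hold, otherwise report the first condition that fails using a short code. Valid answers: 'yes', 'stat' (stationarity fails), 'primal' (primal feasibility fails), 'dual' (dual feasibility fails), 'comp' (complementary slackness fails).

Gradient of f: grad f(x) = Q x + c = (0, 0)
Constraint values g_i(x) = a_i^T x - b_i:
  g_1((0, -3)) = 2
Stationarity residual: grad f(x) + sum_i lambda_i a_i = (0, 0)
  -> stationarity OK
Primal feasibility (all g_i <= 0): FAILS
Dual feasibility (all lambda_i >= 0): OK
Complementary slackness (lambda_i * g_i(x) = 0 for all i): OK

Verdict: the first failing condition is primal_feasibility -> primal.

primal


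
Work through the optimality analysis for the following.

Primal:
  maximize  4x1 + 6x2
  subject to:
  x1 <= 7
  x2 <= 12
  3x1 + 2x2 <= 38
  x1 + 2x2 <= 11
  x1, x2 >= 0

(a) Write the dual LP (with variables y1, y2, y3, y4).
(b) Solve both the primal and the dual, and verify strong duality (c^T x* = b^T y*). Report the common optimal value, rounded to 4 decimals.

The standard primal-dual pair for 'max c^T x s.t. A x <= b, x >= 0' is:
  Dual:  min b^T y  s.t.  A^T y >= c,  y >= 0.

So the dual LP is:
  minimize  7y1 + 12y2 + 38y3 + 11y4
  subject to:
    y1 + 3y3 + y4 >= 4
    y2 + 2y3 + 2y4 >= 6
    y1, y2, y3, y4 >= 0

Solving the primal: x* = (7, 2).
  primal value c^T x* = 40.
Solving the dual: y* = (1, 0, 0, 3).
  dual value b^T y* = 40.
Strong duality: c^T x* = b^T y*. Confirmed.

40


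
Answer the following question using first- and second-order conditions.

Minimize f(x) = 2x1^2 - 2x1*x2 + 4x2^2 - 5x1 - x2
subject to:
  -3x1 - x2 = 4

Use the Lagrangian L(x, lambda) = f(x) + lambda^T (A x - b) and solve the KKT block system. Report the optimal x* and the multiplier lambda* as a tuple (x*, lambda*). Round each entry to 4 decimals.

Form the Lagrangian:
  L(x, lambda) = (1/2) x^T Q x + c^T x + lambda^T (A x - b)
Stationarity (grad_x L = 0): Q x + c + A^T lambda = 0.
Primal feasibility: A x = b.

This gives the KKT block system:
  [ Q   A^T ] [ x     ]   [-c ]
  [ A    0  ] [ lambda ] = [ b ]

Solving the linear system:
  x*      = (-1.1591, -0.5227)
  lambda* = (-2.8636)
  f(x*)   = 8.8864

x* = (-1.1591, -0.5227), lambda* = (-2.8636)


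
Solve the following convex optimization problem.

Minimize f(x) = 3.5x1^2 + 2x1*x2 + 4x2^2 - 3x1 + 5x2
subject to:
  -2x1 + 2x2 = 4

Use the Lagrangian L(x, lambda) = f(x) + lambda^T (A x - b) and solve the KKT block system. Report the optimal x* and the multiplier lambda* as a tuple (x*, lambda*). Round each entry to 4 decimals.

Form the Lagrangian:
  L(x, lambda) = (1/2) x^T Q x + c^T x + lambda^T (A x - b)
Stationarity (grad_x L = 0): Q x + c + A^T lambda = 0.
Primal feasibility: A x = b.

This gives the KKT block system:
  [ Q   A^T ] [ x     ]   [-c ]
  [ A    0  ] [ lambda ] = [ b ]

Solving the linear system:
  x*      = (-1.1579, 0.8421)
  lambda* = (-4.7105)
  f(x*)   = 13.2632

x* = (-1.1579, 0.8421), lambda* = (-4.7105)


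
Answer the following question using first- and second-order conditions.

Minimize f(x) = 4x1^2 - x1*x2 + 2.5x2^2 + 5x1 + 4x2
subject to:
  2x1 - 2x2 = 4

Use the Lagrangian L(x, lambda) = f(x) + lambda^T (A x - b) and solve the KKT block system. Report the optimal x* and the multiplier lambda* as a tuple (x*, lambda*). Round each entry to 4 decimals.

Form the Lagrangian:
  L(x, lambda) = (1/2) x^T Q x + c^T x + lambda^T (A x - b)
Stationarity (grad_x L = 0): Q x + c + A^T lambda = 0.
Primal feasibility: A x = b.

This gives the KKT block system:
  [ Q   A^T ] [ x     ]   [-c ]
  [ A    0  ] [ lambda ] = [ b ]

Solving the linear system:
  x*      = (-0.0909, -2.0909)
  lambda* = (-3.1818)
  f(x*)   = 1.9545

x* = (-0.0909, -2.0909), lambda* = (-3.1818)


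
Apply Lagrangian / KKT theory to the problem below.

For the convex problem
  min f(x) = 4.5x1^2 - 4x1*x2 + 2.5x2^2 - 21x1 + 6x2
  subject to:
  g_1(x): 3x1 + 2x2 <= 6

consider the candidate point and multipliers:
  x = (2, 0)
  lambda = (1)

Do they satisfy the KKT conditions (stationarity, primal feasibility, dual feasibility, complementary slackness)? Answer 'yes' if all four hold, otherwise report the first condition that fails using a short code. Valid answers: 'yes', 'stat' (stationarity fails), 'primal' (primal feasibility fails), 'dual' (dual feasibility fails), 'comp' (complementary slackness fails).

Gradient of f: grad f(x) = Q x + c = (-3, -2)
Constraint values g_i(x) = a_i^T x - b_i:
  g_1((2, 0)) = 0
Stationarity residual: grad f(x) + sum_i lambda_i a_i = (0, 0)
  -> stationarity OK
Primal feasibility (all g_i <= 0): OK
Dual feasibility (all lambda_i >= 0): OK
Complementary slackness (lambda_i * g_i(x) = 0 for all i): OK

Verdict: yes, KKT holds.

yes


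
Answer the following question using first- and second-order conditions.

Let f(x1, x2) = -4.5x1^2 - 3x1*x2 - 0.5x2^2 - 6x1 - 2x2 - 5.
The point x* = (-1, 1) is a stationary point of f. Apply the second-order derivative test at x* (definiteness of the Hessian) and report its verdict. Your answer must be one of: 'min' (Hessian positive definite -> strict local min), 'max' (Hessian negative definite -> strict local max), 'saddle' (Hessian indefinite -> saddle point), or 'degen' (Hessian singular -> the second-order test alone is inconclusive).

Compute the Hessian H = grad^2 f:
  H = [[-9, -3], [-3, -1]]
Verify stationarity: grad f(x*) = H x* + g = (0, 0).
Eigenvalues of H: -10, 0.
H has a zero eigenvalue (singular; negative semidefinite but not definite), so H is neither positive definite, negative definite, nor indefinite. The second-order test alone is inconclusive -> degen.
(Indeed, f is constant along the null direction of H through x*, so x* is not a strict local extremum.)

degen


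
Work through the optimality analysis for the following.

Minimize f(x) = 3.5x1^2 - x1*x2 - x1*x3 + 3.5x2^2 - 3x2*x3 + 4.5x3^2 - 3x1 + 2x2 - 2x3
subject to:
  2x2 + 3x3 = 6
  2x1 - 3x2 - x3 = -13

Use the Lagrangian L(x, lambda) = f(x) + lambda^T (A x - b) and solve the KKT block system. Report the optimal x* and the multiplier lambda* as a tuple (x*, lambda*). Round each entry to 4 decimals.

Form the Lagrangian:
  L(x, lambda) = (1/2) x^T Q x + c^T x + lambda^T (A x - b)
Stationarity (grad_x L = 0): Q x + c + A^T lambda = 0.
Primal feasibility: A x = b.

This gives the KKT block system:
  [ Q   A^T ] [ x     ]   [-c ]
  [ A    0  ] [ lambda ] = [ b ]

Solving the linear system:
  x*      = (-2.3766, 2.6772, 0.2152)
  lambda* = (5.6608, 11.2643)
  f(x*)   = 62.2626

x* = (-2.3766, 2.6772, 0.2152), lambda* = (5.6608, 11.2643)


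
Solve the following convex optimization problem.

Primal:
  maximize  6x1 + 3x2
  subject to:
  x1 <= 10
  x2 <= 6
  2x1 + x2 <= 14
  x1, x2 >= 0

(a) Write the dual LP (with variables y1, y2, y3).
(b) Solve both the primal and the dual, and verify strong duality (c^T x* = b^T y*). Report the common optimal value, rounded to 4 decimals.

The standard primal-dual pair for 'max c^T x s.t. A x <= b, x >= 0' is:
  Dual:  min b^T y  s.t.  A^T y >= c,  y >= 0.

So the dual LP is:
  minimize  10y1 + 6y2 + 14y3
  subject to:
    y1 + 2y3 >= 6
    y2 + y3 >= 3
    y1, y2, y3 >= 0

Solving the primal: x* = (7, 0).
  primal value c^T x* = 42.
Solving the dual: y* = (0, 0, 3).
  dual value b^T y* = 42.
Strong duality: c^T x* = b^T y*. Confirmed.

42


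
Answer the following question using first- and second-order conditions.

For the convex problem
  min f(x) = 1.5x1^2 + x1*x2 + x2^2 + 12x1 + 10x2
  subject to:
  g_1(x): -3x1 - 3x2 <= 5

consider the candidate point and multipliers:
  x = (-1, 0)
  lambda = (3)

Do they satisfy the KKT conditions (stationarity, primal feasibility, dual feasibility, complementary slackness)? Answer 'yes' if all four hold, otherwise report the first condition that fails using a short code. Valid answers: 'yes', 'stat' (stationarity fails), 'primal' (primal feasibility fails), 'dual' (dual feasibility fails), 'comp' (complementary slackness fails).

Gradient of f: grad f(x) = Q x + c = (9, 9)
Constraint values g_i(x) = a_i^T x - b_i:
  g_1((-1, 0)) = -2
Stationarity residual: grad f(x) + sum_i lambda_i a_i = (0, 0)
  -> stationarity OK
Primal feasibility (all g_i <= 0): OK
Dual feasibility (all lambda_i >= 0): OK
Complementary slackness (lambda_i * g_i(x) = 0 for all i): FAILS

Verdict: the first failing condition is complementary_slackness -> comp.

comp


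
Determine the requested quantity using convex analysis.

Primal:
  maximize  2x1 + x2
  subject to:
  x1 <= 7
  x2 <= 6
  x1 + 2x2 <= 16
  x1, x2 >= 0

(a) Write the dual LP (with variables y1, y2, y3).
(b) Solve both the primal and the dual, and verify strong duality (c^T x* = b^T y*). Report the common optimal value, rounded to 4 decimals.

The standard primal-dual pair for 'max c^T x s.t. A x <= b, x >= 0' is:
  Dual:  min b^T y  s.t.  A^T y >= c,  y >= 0.

So the dual LP is:
  minimize  7y1 + 6y2 + 16y3
  subject to:
    y1 + y3 >= 2
    y2 + 2y3 >= 1
    y1, y2, y3 >= 0

Solving the primal: x* = (7, 4.5).
  primal value c^T x* = 18.5.
Solving the dual: y* = (1.5, 0, 0.5).
  dual value b^T y* = 18.5.
Strong duality: c^T x* = b^T y*. Confirmed.

18.5


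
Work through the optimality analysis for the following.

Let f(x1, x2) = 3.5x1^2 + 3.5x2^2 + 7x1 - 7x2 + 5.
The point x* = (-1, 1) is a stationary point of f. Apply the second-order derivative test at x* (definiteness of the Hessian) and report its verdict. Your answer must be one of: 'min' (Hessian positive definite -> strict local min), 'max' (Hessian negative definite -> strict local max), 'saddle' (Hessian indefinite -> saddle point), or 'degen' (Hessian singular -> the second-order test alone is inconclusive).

Compute the Hessian H = grad^2 f:
  H = [[7, 0], [0, 7]]
Verify stationarity: grad f(x*) = H x* + g = (0, 0).
Eigenvalues of H: 7, 7.
Both eigenvalues > 0, so H is positive definite -> x* is a strict local min.

min
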